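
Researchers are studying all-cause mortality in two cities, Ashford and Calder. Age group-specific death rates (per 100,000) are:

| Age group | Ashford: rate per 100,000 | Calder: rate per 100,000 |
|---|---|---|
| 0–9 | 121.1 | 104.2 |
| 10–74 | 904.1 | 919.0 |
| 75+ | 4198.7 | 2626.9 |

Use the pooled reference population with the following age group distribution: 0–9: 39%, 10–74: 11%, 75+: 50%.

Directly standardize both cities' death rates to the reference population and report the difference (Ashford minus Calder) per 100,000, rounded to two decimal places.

Standard weights: 0.39, 0.11, 0.50.
Ashford: 0.3900×121.1 + 0.1100×904.1 + 0.5000×4198.7 = 2246.0300 per 100,000.
Calder: 0.3900×104.2 + 0.1100×919.0 + 0.5000×2626.9 = 1455.1780 per 100,000.
Difference = 2246.0300 − 1455.1780 = 790.8520.

790.85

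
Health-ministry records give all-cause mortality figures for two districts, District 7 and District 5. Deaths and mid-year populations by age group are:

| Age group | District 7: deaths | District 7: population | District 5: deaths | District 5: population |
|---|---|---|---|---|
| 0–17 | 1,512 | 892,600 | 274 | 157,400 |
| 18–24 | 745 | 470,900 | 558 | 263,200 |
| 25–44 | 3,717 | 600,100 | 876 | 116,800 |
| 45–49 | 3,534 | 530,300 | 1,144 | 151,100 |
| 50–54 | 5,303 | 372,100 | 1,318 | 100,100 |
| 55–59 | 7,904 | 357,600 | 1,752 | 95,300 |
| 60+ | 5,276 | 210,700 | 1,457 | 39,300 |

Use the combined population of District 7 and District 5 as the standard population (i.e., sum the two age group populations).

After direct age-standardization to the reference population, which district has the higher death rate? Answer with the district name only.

Age-specific rates per 100,000 for District 7: 169.39, 158.21, 619.40, 666.42, 1425.15, 2210.29, 2504.03.
For District 5: 174.08, 212.01, 750.00, 757.11, 1316.68, 1838.41, 3707.38.
Combined standard total = 4,357,500; weights = 0.2410, 0.1685, 0.1645, 0.1564, 0.1084, 0.1039, 0.0574.
District 7: 0.2410×169.39 + 0.1685×158.21 + 0.1645×619.40 + 0.1564×666.42 + 0.1084×1425.15 + 0.1039×2210.29 + 0.0574×2504.03 = 801.4115 per 100,000.
District 5: 0.2410×174.08 + 0.1685×212.01 + 0.1645×750.00 + 0.1564×757.11 + 0.1084×1316.68 + 0.1039×1838.41 + 0.0574×3707.38 = 865.9060 per 100,000.
The crude rates (815.04 vs 799.29) would put District 7 higher, but that reflects its age composition; once standardized to a common age structure, District 5 has the higher underlying rate.

District 5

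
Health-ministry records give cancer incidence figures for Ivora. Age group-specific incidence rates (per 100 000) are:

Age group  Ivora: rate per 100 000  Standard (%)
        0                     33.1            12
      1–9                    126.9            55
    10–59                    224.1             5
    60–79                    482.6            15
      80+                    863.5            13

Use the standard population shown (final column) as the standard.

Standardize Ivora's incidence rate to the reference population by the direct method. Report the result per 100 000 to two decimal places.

269.62

Standard weights: 0.12, 0.55, 0.05, 0.15, 0.13.
Standardized rate: 0.1200×33.1 + 0.5500×126.9 + 0.0500×224.1 + 0.1500×482.6 + 0.1300×863.5 = 269.6170 per 100 000.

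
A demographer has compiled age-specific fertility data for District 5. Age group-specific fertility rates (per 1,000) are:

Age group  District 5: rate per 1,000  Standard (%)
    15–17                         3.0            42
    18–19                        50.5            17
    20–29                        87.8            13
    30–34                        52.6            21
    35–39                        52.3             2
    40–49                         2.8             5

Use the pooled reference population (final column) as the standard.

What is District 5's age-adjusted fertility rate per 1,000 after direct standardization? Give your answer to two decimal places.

33.49

Standard weights: 0.42, 0.17, 0.13, 0.21, 0.02, 0.05.
Standardized rate: 0.4200×3.0 + 0.1700×50.5 + 0.1300×87.8 + 0.2100×52.6 + 0.0200×52.3 + 0.0500×2.8 = 33.4910 per 1,000.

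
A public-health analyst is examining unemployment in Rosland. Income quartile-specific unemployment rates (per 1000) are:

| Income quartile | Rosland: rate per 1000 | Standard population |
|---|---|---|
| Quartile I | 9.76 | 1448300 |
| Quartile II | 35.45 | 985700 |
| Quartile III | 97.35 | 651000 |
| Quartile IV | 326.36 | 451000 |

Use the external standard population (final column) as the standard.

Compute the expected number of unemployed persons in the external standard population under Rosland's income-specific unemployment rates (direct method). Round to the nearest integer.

Expected unemployed persons = Σ (standard pop × income-specific rate ÷ 1000)
= 1448300×9.76/1000 + 985700×35.45/1000 + 651000×97.35/1000 + 451000×326.36/1000
= 14135.41 + 34943.07 + 63374.85 + 147188.36 = 259641.68.

259642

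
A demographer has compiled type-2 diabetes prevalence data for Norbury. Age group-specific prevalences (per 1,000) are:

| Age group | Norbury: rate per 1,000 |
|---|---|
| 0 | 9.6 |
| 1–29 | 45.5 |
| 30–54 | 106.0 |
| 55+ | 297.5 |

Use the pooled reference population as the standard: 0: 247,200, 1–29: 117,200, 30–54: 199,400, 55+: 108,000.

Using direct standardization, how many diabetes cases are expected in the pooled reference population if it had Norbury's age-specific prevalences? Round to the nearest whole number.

Expected diabetes cases = Σ (standard pop × age-specific rate ÷ 1,000)
= 247,200×9.6/1,000 + 117,200×45.5/1,000 + 199,400×106.0/1,000 + 108,000×297.5/1,000
= 2373.12 + 5332.60 + 21136.40 + 32130.00 = 60972.12.

60972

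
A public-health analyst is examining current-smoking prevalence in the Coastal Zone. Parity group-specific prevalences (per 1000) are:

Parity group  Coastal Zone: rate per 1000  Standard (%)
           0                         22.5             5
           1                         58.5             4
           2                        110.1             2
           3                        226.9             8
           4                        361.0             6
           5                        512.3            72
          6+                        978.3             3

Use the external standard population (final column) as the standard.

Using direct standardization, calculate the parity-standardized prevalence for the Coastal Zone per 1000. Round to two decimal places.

443.68

Standard weights: 0.05, 0.04, 0.02, 0.08, 0.06, 0.72, 0.03.
Standardized rate: 0.0500×22.5 + 0.0400×58.5 + 0.0200×110.1 + 0.0800×226.9 + 0.0600×361.0 + 0.7200×512.3 + 0.0300×978.3 = 443.6840 per 1000.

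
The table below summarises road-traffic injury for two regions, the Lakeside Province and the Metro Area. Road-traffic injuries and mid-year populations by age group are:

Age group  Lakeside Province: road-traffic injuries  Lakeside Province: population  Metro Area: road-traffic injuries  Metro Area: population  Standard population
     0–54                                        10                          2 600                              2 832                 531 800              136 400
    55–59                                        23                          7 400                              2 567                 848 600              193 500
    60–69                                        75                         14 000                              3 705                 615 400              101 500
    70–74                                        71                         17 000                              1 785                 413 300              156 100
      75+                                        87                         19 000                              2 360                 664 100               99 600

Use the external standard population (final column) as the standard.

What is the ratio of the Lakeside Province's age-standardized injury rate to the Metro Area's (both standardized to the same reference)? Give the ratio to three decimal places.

Age-specific rates per 100 000 for the Lakeside Province: 384.62, 310.81, 535.71, 417.65, 457.89.
For the Metro Area: 532.53, 302.50, 602.05, 431.89, 355.37.
Standard total = 687 100; weights = 0.1985, 0.2816, 0.1477, 0.2272, 0.1450.
The Lakeside Province: 0.1985×384.62 + 0.2816×310.81 + 0.1477×535.71 + 0.2272×417.65 + 0.1450×457.89 = 404.2781 per 100 000.
The Metro Area: 0.1985×532.53 + 0.2816×302.50 + 0.1477×602.05 + 0.2272×431.89 + 0.1450×355.37 = 429.4733 per 100 000.
Ratio = 404.2781 ÷ 429.4733 = 0.94133.

0.941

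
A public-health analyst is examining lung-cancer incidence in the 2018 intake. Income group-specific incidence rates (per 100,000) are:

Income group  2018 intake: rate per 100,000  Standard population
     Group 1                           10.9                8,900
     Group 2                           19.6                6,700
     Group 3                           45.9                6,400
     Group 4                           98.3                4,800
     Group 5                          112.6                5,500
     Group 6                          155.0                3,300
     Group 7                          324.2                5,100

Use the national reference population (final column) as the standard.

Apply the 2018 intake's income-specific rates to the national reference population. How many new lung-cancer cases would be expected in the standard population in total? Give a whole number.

Expected new lung-cancer cases = Σ (standard pop × income-specific rate ÷ 100,000)
= 8,900×10.9/100,000 + 6,700×19.6/100,000 + 6,400×45.9/100,000 + 4,800×98.3/100,000 + 5,500×112.6/100,000 + 3,300×155.0/100,000 + 5,100×324.2/100,000
= 0.97 + 1.31 + 2.94 + 4.72 + 6.19 + 5.12 + 16.53 = 37.78.

38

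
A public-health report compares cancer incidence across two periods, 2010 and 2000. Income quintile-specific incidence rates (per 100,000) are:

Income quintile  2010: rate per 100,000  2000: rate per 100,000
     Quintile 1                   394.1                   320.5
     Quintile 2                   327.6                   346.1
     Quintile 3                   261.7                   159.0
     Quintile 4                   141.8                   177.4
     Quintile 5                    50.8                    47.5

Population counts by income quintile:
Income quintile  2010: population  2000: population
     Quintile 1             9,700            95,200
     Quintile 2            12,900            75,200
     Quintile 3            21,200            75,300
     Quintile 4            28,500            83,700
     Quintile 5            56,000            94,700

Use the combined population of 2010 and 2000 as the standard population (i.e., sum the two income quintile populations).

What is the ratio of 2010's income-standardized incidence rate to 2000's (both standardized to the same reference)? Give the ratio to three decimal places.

1.117

Combined standard total = 552,400; weights = 0.1899, 0.1595, 0.1747, 0.2031, 0.2728.
2010: 0.1899×394.1 + 0.1595×327.6 + 0.1747×261.7 + 0.2031×141.8 + 0.2728×50.8 = 215.4638 per 100,000.
2000: 0.1899×320.5 + 0.1595×346.1 + 0.1747×159.0 + 0.2031×177.4 + 0.2728×47.5 = 192.8275 per 100,000.
Ratio = 215.4638 ÷ 192.8275 = 1.11739.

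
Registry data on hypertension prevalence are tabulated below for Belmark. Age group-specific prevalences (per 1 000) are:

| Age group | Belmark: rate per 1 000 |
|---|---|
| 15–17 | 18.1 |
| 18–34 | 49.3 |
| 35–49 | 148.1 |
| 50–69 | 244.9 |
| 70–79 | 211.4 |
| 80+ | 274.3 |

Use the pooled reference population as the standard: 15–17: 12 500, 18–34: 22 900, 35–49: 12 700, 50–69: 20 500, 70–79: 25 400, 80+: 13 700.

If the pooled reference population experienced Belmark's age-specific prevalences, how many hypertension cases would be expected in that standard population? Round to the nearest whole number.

Expected hypertension cases = Σ (standard pop × age-specific rate ÷ 1 000)
= 12 500×18.1/1 000 + 22 900×49.3/1 000 + 12 700×148.1/1 000 + 20 500×244.9/1 000 + 25 400×211.4/1 000 + 13 700×274.3/1 000
= 226.25 + 1128.97 + 1880.87 + 5020.45 + 5369.56 + 3757.91 = 17384.01.

17384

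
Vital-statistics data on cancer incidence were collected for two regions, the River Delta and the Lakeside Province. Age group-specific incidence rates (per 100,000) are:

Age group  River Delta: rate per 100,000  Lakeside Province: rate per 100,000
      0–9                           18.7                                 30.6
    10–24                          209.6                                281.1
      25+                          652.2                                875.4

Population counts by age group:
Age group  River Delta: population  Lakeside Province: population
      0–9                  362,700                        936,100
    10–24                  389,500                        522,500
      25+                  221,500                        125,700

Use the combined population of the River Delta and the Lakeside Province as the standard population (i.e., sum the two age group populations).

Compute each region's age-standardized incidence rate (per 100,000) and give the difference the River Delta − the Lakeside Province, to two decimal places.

-61.83

Combined standard total = 2,558,000; weights = 0.5077, 0.3565, 0.1357.
The River Delta: 0.5077×18.7 + 0.3565×209.6 + 0.1357×652.2 = 172.7469 per 100,000.
The Lakeside Province: 0.5077×30.6 + 0.3565×281.1 + 0.1357×875.4 = 234.5760 per 100,000.
Difference = 172.7469 − 234.5760 = -61.8291.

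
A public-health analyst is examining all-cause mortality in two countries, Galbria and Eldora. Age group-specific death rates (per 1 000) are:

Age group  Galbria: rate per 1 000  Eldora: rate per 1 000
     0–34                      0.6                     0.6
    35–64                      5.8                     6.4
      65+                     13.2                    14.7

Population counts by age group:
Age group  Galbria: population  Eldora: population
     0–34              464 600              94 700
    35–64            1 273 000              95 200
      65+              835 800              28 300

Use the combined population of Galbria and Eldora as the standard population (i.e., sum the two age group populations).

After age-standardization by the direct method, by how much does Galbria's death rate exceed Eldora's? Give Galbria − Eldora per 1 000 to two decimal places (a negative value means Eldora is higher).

Combined standard total = 2 791 600; weights = 0.2004, 0.4901, 0.3095.
Galbria: 0.2004×0.6 + 0.4901×5.8 + 0.3095×13.2 = 7.0487 per 1 000.
Eldora: 0.2004×0.6 + 0.4901×6.4 + 0.3095×14.7 = 7.8071 per 1 000.
Difference = 7.0487 − 7.8071 = -0.7584.

-0.76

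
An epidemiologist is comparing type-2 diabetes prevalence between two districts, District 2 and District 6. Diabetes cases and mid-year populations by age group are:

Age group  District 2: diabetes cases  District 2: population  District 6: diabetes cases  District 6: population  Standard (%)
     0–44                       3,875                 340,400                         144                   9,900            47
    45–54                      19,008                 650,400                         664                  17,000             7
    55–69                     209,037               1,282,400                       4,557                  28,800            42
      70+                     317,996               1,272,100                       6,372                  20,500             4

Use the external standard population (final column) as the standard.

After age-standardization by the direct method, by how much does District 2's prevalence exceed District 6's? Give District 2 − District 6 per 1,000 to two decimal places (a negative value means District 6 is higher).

Age-specific rates per 1,000 for District 2: 11.384, 29.225, 163.005, 249.977.
For District 6: 14.545, 39.059, 158.229, 310.829.
Standard weights: 0.47, 0.07, 0.42, 0.04.
District 2: 0.4700×11.384 + 0.0700×29.225 + 0.4200×163.005 + 0.0400×249.977 = 85.8571 per 1,000.
District 6: 0.4700×14.545 + 0.0700×39.059 + 0.4200×158.229 + 0.0400×310.829 = 88.4599 per 1,000.
Difference = 85.8571 − 88.4599 = -2.6028.

-2.60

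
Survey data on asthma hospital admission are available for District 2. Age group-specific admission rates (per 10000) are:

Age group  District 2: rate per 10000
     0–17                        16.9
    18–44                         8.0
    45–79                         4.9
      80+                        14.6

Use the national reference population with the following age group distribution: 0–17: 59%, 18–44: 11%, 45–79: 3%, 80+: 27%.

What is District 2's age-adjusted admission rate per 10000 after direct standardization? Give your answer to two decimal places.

14.94

Standard weights: 0.59, 0.11, 0.03, 0.27.
Standardized rate: 0.5900×16.9 + 0.1100×8.0 + 0.0300×4.9 + 0.2700×14.6 = 14.9400 per 10000.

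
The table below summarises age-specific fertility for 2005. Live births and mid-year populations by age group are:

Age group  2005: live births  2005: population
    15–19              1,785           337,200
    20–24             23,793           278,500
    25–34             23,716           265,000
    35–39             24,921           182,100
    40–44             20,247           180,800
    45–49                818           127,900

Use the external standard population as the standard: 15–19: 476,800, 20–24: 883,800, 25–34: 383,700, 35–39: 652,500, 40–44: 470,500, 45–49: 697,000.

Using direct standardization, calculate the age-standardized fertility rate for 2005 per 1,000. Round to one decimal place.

Age-specific rates per 1,000 for 2005: 5.294, 85.433, 89.494, 136.853, 111.986, 6.396.
Standard total = 3,564,300; weights = 0.1338, 0.2480, 0.1077, 0.1831, 0.1320, 0.1956.
Standardized rate: 0.1338×5.294 + 0.2480×85.433 + 0.1077×89.494 + 0.1831×136.853 + 0.1320×111.986 + 0.1956×6.396 = 72.6123 per 1,000.

72.6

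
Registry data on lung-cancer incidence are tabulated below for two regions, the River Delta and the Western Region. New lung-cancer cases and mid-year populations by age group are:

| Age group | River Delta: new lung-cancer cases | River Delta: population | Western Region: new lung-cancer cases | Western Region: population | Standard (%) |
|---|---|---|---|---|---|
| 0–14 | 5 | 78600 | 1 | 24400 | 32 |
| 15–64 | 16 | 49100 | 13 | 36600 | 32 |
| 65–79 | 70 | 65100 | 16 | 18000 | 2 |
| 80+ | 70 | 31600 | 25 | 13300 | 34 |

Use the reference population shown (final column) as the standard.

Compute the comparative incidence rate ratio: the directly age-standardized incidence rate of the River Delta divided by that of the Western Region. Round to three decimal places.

1.148

Age-specific rates per 100000 for the River Delta: 6.36, 32.59, 107.53, 221.52.
For the Western Region: 4.10, 35.52, 88.89, 187.97.
Standard weights: 0.32, 0.32, 0.02, 0.34.
The River Delta: 0.3200×6.36 + 0.3200×32.59 + 0.0200×107.53 + 0.3400×221.52 = 89.9303 per 100000.
The Western Region: 0.3200×4.10 + 0.3200×35.52 + 0.0200×88.89 + 0.3400×187.97 = 78.3651 per 100000.
Ratio = 89.9303 ÷ 78.3651 = 1.14758.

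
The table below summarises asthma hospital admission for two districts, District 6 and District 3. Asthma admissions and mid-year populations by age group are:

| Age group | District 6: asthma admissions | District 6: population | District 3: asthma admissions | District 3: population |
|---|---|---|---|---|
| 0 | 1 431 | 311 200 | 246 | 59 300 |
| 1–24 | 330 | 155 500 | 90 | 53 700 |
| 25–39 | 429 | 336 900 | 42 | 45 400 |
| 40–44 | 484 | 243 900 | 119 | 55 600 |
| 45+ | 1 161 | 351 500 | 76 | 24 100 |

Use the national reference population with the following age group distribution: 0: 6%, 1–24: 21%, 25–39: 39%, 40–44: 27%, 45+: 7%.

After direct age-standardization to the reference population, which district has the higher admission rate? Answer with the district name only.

District 6

Age-specific rates per 10 000 for District 6: 45.98, 21.22, 12.73, 19.84, 33.03.
For District 3: 41.48, 16.76, 9.25, 21.40, 31.54.
Standard weights: 0.06, 0.21, 0.39, 0.27, 0.07.
District 6: 0.0600×45.98 + 0.2100×21.22 + 0.3900×12.73 + 0.2700×19.84 + 0.0700×33.03 = 19.8518 per 10 000.
District 3: 0.0600×41.48 + 0.2100×16.76 + 0.3900×9.25 + 0.2700×21.40 + 0.0700×31.54 = 17.6028 per 10 000.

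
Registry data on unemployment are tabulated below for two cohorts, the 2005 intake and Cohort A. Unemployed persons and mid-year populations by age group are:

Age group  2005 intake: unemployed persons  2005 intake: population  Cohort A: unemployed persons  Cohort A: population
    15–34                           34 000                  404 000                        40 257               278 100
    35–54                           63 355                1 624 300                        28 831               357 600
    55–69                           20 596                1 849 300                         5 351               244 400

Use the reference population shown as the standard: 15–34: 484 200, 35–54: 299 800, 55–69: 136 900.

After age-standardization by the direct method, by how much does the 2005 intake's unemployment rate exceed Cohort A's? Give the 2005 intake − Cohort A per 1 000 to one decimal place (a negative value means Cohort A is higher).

Age-specific rates per 1 000 for the 2005 intake: 84.158, 39.004, 11.137.
For Cohort A: 144.757, 80.624, 21.894.
Standard total = 920 900; weights = 0.5258, 0.3256, 0.1487.
The 2005 intake: 0.5258×84.158 + 0.3256×39.004 + 0.1487×11.137 = 58.6033 per 1 000.
Cohort A: 0.5258×144.757 + 0.3256×80.624 + 0.1487×21.894 = 105.6138 per 1 000.
Difference = 58.6033 − 105.6138 = -47.0106.

-47.0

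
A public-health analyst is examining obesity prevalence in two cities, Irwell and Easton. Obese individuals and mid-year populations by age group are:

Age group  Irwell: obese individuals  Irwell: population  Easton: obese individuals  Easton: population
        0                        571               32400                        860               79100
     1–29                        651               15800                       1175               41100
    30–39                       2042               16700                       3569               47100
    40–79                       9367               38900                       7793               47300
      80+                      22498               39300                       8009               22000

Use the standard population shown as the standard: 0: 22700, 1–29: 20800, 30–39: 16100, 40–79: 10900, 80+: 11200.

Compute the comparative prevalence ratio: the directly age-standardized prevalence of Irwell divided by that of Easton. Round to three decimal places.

1.545

Age-specific rates per 1000 for Irwell: 17.623, 41.203, 122.275, 240.797, 572.468.
For Easton: 10.872, 28.589, 75.775, 164.757, 364.045.
Standard total = 81700; weights = 0.2778, 0.2546, 0.1971, 0.1334, 0.1371.
Irwell: 0.2778×17.623 + 0.2546×41.203 + 0.1971×122.275 + 0.1334×240.797 + 0.1371×572.468 = 150.0860 per 1000.
Easton: 0.2778×10.872 + 0.2546×28.589 + 0.1971×75.775 + 0.1334×164.757 + 0.1371×364.045 = 97.1185 per 1000.
Ratio = 150.0860 ÷ 97.1185 = 1.54539.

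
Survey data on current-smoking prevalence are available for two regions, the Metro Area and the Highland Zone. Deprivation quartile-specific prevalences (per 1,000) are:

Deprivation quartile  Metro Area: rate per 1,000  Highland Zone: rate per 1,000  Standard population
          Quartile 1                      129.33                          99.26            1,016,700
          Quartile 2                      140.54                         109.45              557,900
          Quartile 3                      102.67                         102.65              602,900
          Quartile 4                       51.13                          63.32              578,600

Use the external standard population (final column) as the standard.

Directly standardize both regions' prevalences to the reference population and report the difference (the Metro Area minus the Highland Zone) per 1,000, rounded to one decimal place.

14.8

Standard total = 2,756,100; weights = 0.3689, 0.2024, 0.2188, 0.2099.
The Metro Area: 0.3689×129.33 + 0.2024×140.54 + 0.2188×102.67 + 0.2099×51.13 = 109.3504 per 1,000.
The Highland Zone: 0.3689×99.26 + 0.2024×109.45 + 0.2188×102.65 + 0.2099×63.32 = 94.5192 per 1,000.
Difference = 109.3504 − 94.5192 = 14.8312.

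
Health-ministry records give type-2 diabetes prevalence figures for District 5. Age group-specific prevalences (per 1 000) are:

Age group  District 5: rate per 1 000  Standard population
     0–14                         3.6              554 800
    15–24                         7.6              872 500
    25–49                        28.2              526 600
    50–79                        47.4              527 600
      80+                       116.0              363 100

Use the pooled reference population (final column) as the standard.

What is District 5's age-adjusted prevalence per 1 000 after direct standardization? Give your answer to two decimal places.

Standard total = 2 844 600; weights = 0.1950, 0.3067, 0.1851, 0.1855, 0.1276.
Standardized rate: 0.1950×3.6 + 0.3067×7.6 + 0.1851×28.2 + 0.1855×47.4 + 0.1276×116.0 = 31.8520 per 1 000.

31.85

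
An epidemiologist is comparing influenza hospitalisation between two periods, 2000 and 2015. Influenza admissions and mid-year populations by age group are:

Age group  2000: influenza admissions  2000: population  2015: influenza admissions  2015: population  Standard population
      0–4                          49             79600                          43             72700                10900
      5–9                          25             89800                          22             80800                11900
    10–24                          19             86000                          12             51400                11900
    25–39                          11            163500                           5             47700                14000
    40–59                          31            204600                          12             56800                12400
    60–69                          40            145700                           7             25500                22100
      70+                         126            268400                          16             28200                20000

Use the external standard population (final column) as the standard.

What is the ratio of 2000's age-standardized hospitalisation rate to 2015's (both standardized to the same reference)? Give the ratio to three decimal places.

Age-specific rates per 100000 for 2000: 61.56, 27.84, 22.09, 6.73, 15.15, 27.45, 46.94.
For 2015: 59.15, 27.23, 23.35, 10.48, 21.13, 27.45, 56.74.
Standard total = 103200; weights = 0.1056, 0.1153, 0.1153, 0.1357, 0.1202, 0.2141, 0.1938.
2000: 0.1056×61.56 + 0.1153×27.84 + 0.1153×22.09 + 0.1357×6.73 + 0.1202×15.15 + 0.2141×27.45 + 0.1938×46.94 = 29.9697 per 100000.
2015: 0.1056×59.15 + 0.1153×27.23 + 0.1153×23.35 + 0.1357×10.48 + 0.1202×21.13 + 0.2141×27.45 + 0.1938×56.74 = 32.9135 per 100000.
Ratio = 29.9697 ÷ 32.9135 = 0.91056.

0.911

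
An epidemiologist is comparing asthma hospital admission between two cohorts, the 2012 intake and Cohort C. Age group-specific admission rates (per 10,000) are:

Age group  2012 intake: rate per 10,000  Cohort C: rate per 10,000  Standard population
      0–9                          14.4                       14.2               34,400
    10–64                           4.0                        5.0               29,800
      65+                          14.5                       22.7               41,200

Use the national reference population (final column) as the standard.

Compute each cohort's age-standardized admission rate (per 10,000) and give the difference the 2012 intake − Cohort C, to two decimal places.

-3.42

Standard total = 105,400; weights = 0.3264, 0.2827, 0.3909.
The 2012 intake: 0.3264×14.4 + 0.2827×4.0 + 0.3909×14.5 = 11.4987 per 10,000.
Cohort C: 0.3264×14.2 + 0.2827×5.0 + 0.3909×22.7 = 14.9214 per 10,000.
Difference = 11.4987 − 14.9214 = -3.4228.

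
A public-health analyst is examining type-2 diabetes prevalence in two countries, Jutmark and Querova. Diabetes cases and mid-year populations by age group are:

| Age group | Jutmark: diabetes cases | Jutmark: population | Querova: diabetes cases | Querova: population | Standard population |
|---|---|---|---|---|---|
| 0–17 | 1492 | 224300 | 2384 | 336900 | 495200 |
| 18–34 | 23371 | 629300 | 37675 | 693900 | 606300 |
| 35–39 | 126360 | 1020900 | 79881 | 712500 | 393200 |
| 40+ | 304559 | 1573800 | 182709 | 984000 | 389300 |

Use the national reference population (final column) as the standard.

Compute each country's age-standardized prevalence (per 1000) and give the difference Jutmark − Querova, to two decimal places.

-1.58

Age-specific rates per 1000 for Jutmark: 6.652, 37.138, 123.773, 193.518.
For Querova: 7.076, 54.295, 112.114, 185.680.
Standard total = 1884000; weights = 0.2628, 0.3218, 0.2087, 0.2066.
Jutmark: 0.2628×6.652 + 0.3218×37.138 + 0.2087×123.773 + 0.2066×193.518 = 79.5197 per 1000.
Querova: 0.2628×7.076 + 0.3218×54.295 + 0.2087×112.114 + 0.2066×185.680 = 81.0994 per 1000.
Difference = 79.5197 − 81.0994 = -1.5797.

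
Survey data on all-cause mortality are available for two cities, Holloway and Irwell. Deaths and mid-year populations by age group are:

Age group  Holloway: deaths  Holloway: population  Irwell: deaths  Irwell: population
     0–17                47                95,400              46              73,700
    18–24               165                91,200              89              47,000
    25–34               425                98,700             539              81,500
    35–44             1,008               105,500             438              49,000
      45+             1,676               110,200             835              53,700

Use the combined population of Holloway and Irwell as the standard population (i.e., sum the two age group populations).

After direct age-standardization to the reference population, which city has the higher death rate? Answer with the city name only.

Irwell

Age-specific rates per 100,000 for Holloway: 49.27, 180.92, 430.60, 955.45, 1520.87.
For Irwell: 62.42, 189.36, 661.35, 893.88, 1554.93.
Combined standard total = 805,900; weights = 0.2098, 0.1715, 0.2236, 0.1917, 0.2034.
Holloway: 0.2098×49.27 + 0.1715×180.92 + 0.2236×430.60 + 0.1917×955.45 + 0.2034×1520.87 = 630.1226 per 100,000.
Irwell: 0.2098×62.42 + 0.1715×189.36 + 0.2236×661.35 + 0.1917×893.88 + 0.2034×1554.93 = 681.0489 per 100,000.
The crude rates (662.87 vs 638.57) would put Holloway higher, but that reflects its age composition; once standardized to a common age structure, Irwell has the higher underlying rate.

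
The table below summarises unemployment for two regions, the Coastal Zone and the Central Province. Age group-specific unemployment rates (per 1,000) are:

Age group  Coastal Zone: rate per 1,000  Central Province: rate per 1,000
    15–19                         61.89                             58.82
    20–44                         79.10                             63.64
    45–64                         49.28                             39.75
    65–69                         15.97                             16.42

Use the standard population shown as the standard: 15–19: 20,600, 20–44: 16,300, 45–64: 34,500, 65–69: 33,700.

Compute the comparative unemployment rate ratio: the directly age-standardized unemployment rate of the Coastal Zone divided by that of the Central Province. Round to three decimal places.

1.151

Standard total = 105,100; weights = 0.1960, 0.1551, 0.3283, 0.3206.
The Coastal Zone: 0.1960×61.89 + 0.1551×79.10 + 0.3283×49.28 + 0.3206×15.97 = 45.6957 per 1,000.
The Central Province: 0.1960×58.82 + 0.1551×63.64 + 0.3283×39.75 + 0.3206×16.42 = 39.7122 per 1,000.
Ratio = 45.6957 ÷ 39.7122 = 1.15067.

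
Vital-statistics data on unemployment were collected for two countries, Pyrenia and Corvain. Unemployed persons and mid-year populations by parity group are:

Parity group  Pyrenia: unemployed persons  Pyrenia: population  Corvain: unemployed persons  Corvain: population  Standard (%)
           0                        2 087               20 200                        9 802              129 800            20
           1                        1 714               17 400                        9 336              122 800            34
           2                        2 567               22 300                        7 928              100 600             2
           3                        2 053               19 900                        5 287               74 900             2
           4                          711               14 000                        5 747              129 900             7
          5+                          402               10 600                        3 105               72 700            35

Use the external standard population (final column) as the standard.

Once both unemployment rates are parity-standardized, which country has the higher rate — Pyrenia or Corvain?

Pyrenia

Parity-specific rates per 1 000 for Pyrenia: 103.317, 98.506, 115.112, 103.166, 50.786, 37.925.
For Corvain: 75.516, 76.026, 78.807, 70.587, 44.242, 42.710.
Standard weights: 0.20, 0.34, 0.02, 0.02, 0.07, 0.35.
Pyrenia: 0.2000×103.317 + 0.3400×98.506 + 0.0200×115.112 + 0.0200×103.166 + 0.0700×50.786 + 0.3500×37.925 = 75.3495 per 1 000.
Corvain: 0.2000×75.516 + 0.3400×76.026 + 0.0200×78.807 + 0.0200×70.587 + 0.0700×44.242 + 0.3500×42.710 = 61.9853 per 1 000.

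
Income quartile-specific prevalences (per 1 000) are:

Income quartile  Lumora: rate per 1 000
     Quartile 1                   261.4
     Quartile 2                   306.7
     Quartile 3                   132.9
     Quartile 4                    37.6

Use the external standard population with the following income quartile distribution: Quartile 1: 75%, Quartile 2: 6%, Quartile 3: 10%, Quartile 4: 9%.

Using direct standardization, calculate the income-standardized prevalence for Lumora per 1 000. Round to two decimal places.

Standard weights: 0.75, 0.06, 0.10, 0.09.
Standardized rate: 0.7500×261.4 + 0.0600×306.7 + 0.1000×132.9 + 0.0900×37.6 = 231.1260 per 1 000.

231.13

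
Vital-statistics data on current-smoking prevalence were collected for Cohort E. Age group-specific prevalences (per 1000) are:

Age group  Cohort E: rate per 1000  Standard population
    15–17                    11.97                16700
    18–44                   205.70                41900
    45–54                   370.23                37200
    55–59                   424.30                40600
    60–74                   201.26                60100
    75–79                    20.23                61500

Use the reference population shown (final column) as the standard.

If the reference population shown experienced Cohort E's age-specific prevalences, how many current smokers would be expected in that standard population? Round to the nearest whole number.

53158

Expected current smokers = Σ (standard pop × age-specific rate ÷ 1000)
= 16700×11.97/1000 + 41900×205.70/1000 + 37200×370.23/1000 + 40600×424.30/1000 + 60100×201.26/1000 + 61500×20.23/1000
= 199.90 + 8618.83 + 13772.56 + 17226.58 + 12095.73 + 1244.14 = 53157.74.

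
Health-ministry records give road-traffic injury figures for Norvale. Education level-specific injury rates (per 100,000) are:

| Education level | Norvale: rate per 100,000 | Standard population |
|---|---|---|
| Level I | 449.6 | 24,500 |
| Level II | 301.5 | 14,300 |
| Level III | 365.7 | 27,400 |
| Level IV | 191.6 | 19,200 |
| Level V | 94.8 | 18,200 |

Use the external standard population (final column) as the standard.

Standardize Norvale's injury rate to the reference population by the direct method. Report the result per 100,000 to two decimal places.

296.82

Standard total = 103,600; weights = 0.2365, 0.1380, 0.2645, 0.1853, 0.1757.
Standardized rate: 0.2365×449.6 + 0.1380×301.5 + 0.2645×365.7 + 0.1853×191.6 + 0.1757×94.8 = 296.8235 per 100,000.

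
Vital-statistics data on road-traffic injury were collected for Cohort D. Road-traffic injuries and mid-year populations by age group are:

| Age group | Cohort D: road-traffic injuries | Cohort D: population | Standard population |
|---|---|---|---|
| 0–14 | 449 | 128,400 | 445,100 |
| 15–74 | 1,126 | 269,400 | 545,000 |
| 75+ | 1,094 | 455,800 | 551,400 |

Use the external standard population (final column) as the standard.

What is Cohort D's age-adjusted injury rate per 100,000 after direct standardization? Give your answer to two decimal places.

Age-specific rates per 100,000 for Cohort D: 349.69, 417.97, 240.02.
Standard total = 1,541,500; weights = 0.2887, 0.3536, 0.3577.
Standardized rate: 0.2887×349.69 + 0.3536×417.97 + 0.3577×240.02 = 334.5984 per 100,000.

334.60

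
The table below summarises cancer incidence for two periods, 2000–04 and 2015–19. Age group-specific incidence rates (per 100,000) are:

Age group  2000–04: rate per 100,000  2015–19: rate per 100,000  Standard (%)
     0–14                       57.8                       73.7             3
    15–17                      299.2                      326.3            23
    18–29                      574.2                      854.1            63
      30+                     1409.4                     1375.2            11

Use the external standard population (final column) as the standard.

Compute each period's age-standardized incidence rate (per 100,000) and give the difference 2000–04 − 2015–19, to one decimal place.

-179.3

Standard weights: 0.03, 0.23, 0.63, 0.11.
2000–04: 0.0300×57.8 + 0.2300×299.2 + 0.6300×574.2 + 0.1100×1409.4 = 587.3300 per 100,000.
2015–19: 0.0300×73.7 + 0.2300×326.3 + 0.6300×854.1 + 0.1100×1375.2 = 766.6150 per 100,000.
Difference = 587.3300 − 766.6150 = -179.2850.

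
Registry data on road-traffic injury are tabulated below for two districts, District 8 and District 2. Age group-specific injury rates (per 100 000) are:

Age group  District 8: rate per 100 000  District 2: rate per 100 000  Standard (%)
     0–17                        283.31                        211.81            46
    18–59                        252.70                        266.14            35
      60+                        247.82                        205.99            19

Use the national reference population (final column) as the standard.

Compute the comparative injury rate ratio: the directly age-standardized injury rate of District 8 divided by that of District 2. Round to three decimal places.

1.157

Standard weights: 0.46, 0.35, 0.19.
District 8: 0.4600×283.31 + 0.3500×252.70 + 0.1900×247.82 = 265.8534 per 100 000.
District 2: 0.4600×211.81 + 0.3500×266.14 + 0.1900×205.99 = 229.7197 per 100 000.
Ratio = 265.8534 ÷ 229.7197 = 1.15729.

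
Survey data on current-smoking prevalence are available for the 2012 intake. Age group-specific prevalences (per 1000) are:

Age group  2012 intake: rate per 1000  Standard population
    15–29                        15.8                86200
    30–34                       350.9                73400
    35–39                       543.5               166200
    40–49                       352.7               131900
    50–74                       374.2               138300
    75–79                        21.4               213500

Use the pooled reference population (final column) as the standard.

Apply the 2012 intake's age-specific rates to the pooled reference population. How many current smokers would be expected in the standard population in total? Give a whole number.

220290

Expected current smokers = Σ (standard pop × age-specific rate ÷ 1000)
= 86200×15.8/1000 + 73400×350.9/1000 + 166200×543.5/1000 + 131900×352.7/1000 + 138300×374.2/1000 + 213500×21.4/1000
= 1361.96 + 25756.06 + 90329.70 + 46521.13 + 51751.86 + 4568.90 = 220289.61.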